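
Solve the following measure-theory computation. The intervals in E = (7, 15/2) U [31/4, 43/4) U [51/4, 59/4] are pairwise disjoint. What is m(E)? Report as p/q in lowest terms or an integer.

For pairwise disjoint intervals, m(union_i I_i) = sum_i m(I_i),
and m is invariant under swapping open/closed endpoints (single points have measure 0).
So m(E) = sum_i (b_i - a_i).
  I_1 has length 15/2 - 7 = 1/2.
  I_2 has length 43/4 - 31/4 = 3.
  I_3 has length 59/4 - 51/4 = 2.
Summing:
  m(E) = 1/2 + 3 + 2 = 11/2.

11/2


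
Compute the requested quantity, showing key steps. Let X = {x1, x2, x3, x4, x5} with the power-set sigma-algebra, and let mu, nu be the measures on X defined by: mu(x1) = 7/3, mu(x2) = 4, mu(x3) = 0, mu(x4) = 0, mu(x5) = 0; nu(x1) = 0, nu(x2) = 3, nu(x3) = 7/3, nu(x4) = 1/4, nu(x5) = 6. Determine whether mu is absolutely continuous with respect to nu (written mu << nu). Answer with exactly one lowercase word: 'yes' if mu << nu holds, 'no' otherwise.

mu << nu means: every nu-null measurable set is also mu-null; equivalently, for every atom x, if nu({x}) = 0 then mu({x}) = 0.
Checking each atom:
  x1: nu = 0, mu = 7/3 > 0 -> violates mu << nu.
  x2: nu = 3 > 0 -> no constraint.
  x3: nu = 7/3 > 0 -> no constraint.
  x4: nu = 1/4 > 0 -> no constraint.
  x5: nu = 6 > 0 -> no constraint.
The atom(s) x1 violate the condition (nu = 0 but mu > 0). Therefore mu is NOT absolutely continuous w.r.t. nu.

no


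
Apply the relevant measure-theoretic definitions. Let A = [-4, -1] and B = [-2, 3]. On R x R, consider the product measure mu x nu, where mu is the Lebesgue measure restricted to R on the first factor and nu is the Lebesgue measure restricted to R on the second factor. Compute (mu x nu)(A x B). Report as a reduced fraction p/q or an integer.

For a measurable rectangle A x B, the product measure satisfies
  (mu x nu)(A x B) = mu(A) * nu(B).
  mu(A) = 3.
  nu(B) = 5.
  (mu x nu)(A x B) = 3 * 5 = 15.

15


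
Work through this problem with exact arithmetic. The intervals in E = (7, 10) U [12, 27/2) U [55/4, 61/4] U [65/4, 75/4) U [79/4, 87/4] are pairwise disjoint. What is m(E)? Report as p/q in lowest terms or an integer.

For pairwise disjoint intervals, m(union_i I_i) = sum_i m(I_i),
and m is invariant under swapping open/closed endpoints (single points have measure 0).
So m(E) = sum_i (b_i - a_i).
  I_1 has length 10 - 7 = 3.
  I_2 has length 27/2 - 12 = 3/2.
  I_3 has length 61/4 - 55/4 = 3/2.
  I_4 has length 75/4 - 65/4 = 5/2.
  I_5 has length 87/4 - 79/4 = 2.
Summing:
  m(E) = 3 + 3/2 + 3/2 + 5/2 + 2 = 21/2.

21/2


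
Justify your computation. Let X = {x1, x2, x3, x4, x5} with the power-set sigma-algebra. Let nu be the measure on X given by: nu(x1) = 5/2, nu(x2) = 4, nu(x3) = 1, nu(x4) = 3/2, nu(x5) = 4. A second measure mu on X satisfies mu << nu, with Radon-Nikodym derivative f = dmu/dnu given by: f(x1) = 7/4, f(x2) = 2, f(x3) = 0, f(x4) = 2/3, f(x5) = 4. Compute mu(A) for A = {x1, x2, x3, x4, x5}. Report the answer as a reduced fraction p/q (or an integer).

By the defining property of the Radon-Nikodym derivative, for every measurable set A,
  mu(A) = integral_A f dnu.
Since nu is a discrete measure concentrated on the atoms of X, the integral over A reduces to the sum
  mu(A) = sum_{x in A} f(x) * nu({x}).
Computing each term:
  x1: f(x1) * nu(x1) = 7/4 * 5/2 = 35/8.
  x2: f(x2) * nu(x2) = 2 * 4 = 8.
  x3: f(x3) * nu(x3) = 0 * 1 = 0.
  x4: f(x4) * nu(x4) = 2/3 * 3/2 = 1.
  x5: f(x5) * nu(x5) = 4 * 4 = 16.
Summing: mu(A) = 35/8 + 8 + 0 + 1 + 16 = 235/8.

235/8


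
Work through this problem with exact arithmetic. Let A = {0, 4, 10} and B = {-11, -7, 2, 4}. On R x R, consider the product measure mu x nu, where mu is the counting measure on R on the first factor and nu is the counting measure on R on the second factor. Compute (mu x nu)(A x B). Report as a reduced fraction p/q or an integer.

For a measurable rectangle A x B, the product measure satisfies
  (mu x nu)(A x B) = mu(A) * nu(B).
  mu(A) = 3.
  nu(B) = 4.
  (mu x nu)(A x B) = 3 * 4 = 12.

12


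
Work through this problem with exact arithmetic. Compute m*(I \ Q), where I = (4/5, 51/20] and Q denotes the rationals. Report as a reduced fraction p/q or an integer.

The interval I = (4/5, 51/20] has m(I) = 51/20 - 4/5 = 7/4 (endpoints are measure-zero, so open/closed/half-open agree). Write I = (I cap Q) u (I \ Q). The rationals in I are countable, so m*(I cap Q) = 0 (cover each rational by intervals whose total length is arbitrarily small). By countable subadditivity m*(I) <= m*(I cap Q) + m*(I \ Q), hence m*(I \ Q) >= m(I) = 7/4. The reverse inequality m*(I \ Q) <= m*(I) = 7/4 is trivial since (I \ Q) is a subset of I. Therefore m*(I \ Q) = 7/4.

7/4


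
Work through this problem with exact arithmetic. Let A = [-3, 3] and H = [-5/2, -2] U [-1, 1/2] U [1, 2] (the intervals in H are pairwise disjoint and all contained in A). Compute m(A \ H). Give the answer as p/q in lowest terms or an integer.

The ambient interval has length m(A) = 3 - (-3) = 6.
Since the holes are disjoint and sit inside A, by finite additivity
  m(H) = sum_i (b_i - a_i), and m(A \ H) = m(A) - m(H).
Computing the hole measures:
  m(H_1) = -2 - (-5/2) = 1/2.
  m(H_2) = 1/2 - (-1) = 3/2.
  m(H_3) = 2 - 1 = 1.
Summed: m(H) = 1/2 + 3/2 + 1 = 3.
So m(A \ H) = 6 - 3 = 3.

3


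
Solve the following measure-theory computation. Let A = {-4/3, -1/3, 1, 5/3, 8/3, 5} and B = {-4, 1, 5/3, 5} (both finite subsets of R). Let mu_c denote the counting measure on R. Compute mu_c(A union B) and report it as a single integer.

Counting measure on a finite set equals cardinality. By inclusion-exclusion, |A union B| = |A| + |B| - |A cap B|.
|A| = 6, |B| = 4, |A cap B| = 3.
So mu_c(A union B) = 6 + 4 - 3 = 7.

7


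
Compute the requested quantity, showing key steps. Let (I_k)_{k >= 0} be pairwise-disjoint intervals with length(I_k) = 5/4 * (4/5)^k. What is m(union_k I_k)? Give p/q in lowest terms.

By countable additivity of the Lebesgue measure on pairwise disjoint measurable sets,
  m(union_{k >= 0} I_k) = sum_{k >= 0} m(I_k) = sum_{k >= 0} a * r^k,
  with a = 5/4 and r = 4/5.
Since 0 < r = 4/5 < 1, the geometric series converges:
  sum_{k >= 0} a * r^k = a / (1 - r).
  = 5/4 / (1 - 4/5)
  = 5/4 / (1/5)
  = 25/4.

25/4


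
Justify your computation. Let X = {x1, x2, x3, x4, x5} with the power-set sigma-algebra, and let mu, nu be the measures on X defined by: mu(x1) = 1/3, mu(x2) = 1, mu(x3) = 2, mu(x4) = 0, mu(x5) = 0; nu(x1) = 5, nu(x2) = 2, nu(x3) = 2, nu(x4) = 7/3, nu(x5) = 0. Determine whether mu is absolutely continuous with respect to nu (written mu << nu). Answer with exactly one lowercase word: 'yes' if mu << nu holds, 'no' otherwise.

mu << nu means: every nu-null measurable set is also mu-null; equivalently, for every atom x, if nu({x}) = 0 then mu({x}) = 0.
Checking each atom:
  x1: nu = 5 > 0 -> no constraint.
  x2: nu = 2 > 0 -> no constraint.
  x3: nu = 2 > 0 -> no constraint.
  x4: nu = 7/3 > 0 -> no constraint.
  x5: nu = 0, mu = 0 -> consistent with mu << nu.
No atom violates the condition. Therefore mu << nu.

yes


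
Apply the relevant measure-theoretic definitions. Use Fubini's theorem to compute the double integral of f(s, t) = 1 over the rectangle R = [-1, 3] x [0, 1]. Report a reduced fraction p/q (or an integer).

f(s, t) is a tensor product of a function of s and a function of t, and both factors are bounded continuous (hence Lebesgue integrable) on the rectangle, so Fubini's theorem applies:
  integral_R f d(m x m) = (integral_a1^b1 1 ds) * (integral_a2^b2 1 dt).
Inner integral in s: integral_{-1}^{3} 1 ds = (3^1 - (-1)^1)/1
  = 4.
Inner integral in t: integral_{0}^{1} 1 dt = (1^1 - 0^1)/1
  = 1.
Product: (4) * (1) = 4.

4


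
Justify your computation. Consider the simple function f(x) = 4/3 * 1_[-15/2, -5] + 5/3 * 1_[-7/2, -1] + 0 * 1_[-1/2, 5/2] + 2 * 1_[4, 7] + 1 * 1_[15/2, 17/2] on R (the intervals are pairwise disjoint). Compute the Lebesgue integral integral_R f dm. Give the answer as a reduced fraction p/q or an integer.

For a simple function f = sum_i c_i * 1_{A_i} with disjoint A_i,
  integral f dm = sum_i c_i * m(A_i).
Lengths of the A_i:
  m(A_1) = -5 - (-15/2) = 5/2.
  m(A_2) = -1 - (-7/2) = 5/2.
  m(A_3) = 5/2 - (-1/2) = 3.
  m(A_4) = 7 - 4 = 3.
  m(A_5) = 17/2 - 15/2 = 1.
Contributions c_i * m(A_i):
  (4/3) * (5/2) = 10/3.
  (5/3) * (5/2) = 25/6.
  (0) * (3) = 0.
  (2) * (3) = 6.
  (1) * (1) = 1.
Total: 10/3 + 25/6 + 0 + 6 + 1 = 29/2.

29/2


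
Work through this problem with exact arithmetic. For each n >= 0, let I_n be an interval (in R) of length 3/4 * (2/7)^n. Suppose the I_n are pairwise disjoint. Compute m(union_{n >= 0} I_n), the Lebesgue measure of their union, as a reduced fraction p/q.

By countable additivity of the Lebesgue measure on pairwise disjoint measurable sets,
  m(union_{n >= 0} I_n) = sum_{n >= 0} m(I_n) = sum_{n >= 0} a * r^n,
  with a = 3/4 and r = 2/7.
Since 0 < r = 2/7 < 1, the geometric series converges:
  sum_{n >= 0} a * r^n = a / (1 - r).
  = 3/4 / (1 - 2/7)
  = 3/4 / (5/7)
  = 21/20.

21/20


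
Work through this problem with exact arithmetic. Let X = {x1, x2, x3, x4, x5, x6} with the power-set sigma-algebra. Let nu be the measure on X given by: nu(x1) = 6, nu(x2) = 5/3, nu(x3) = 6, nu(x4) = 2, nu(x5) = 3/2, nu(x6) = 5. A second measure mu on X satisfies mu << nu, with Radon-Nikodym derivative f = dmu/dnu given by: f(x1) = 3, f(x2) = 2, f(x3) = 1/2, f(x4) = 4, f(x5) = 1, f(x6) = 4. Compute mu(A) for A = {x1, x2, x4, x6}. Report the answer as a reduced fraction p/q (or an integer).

By the defining property of the Radon-Nikodym derivative, for every measurable set A,
  mu(A) = integral_A f dnu.
Since nu is a discrete measure concentrated on the atoms of X, the integral over A reduces to the sum
  mu(A) = sum_{x in A} f(x) * nu({x}).
Computing each term:
  x1: f(x1) * nu(x1) = 3 * 6 = 18.
  x2: f(x2) * nu(x2) = 2 * 5/3 = 10/3.
  x4: f(x4) * nu(x4) = 4 * 2 = 8.
  x6: f(x6) * nu(x6) = 4 * 5 = 20.
Summing: mu(A) = 18 + 10/3 + 8 + 20 = 148/3.

148/3


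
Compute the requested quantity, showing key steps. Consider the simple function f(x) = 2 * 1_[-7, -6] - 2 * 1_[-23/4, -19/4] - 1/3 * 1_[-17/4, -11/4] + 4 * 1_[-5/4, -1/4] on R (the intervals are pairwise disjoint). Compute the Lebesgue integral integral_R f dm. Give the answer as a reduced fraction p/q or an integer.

For a simple function f = sum_i c_i * 1_{A_i} with disjoint A_i,
  integral f dm = sum_i c_i * m(A_i).
Lengths of the A_i:
  m(A_1) = -6 - (-7) = 1.
  m(A_2) = -19/4 - (-23/4) = 1.
  m(A_3) = -11/4 - (-17/4) = 3/2.
  m(A_4) = -1/4 - (-5/4) = 1.
Contributions c_i * m(A_i):
  (2) * (1) = 2.
  (-2) * (1) = -2.
  (-1/3) * (3/2) = -1/2.
  (4) * (1) = 4.
Total: 2 - 2 - 1/2 + 4 = 7/2.

7/2


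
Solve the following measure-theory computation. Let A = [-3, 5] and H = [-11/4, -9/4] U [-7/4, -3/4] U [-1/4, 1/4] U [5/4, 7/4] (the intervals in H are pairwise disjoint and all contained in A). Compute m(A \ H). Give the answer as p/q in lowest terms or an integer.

The ambient interval has length m(A) = 5 - (-3) = 8.
Since the holes are disjoint and sit inside A, by finite additivity
  m(H) = sum_i (b_i - a_i), and m(A \ H) = m(A) - m(H).
Computing the hole measures:
  m(H_1) = -9/4 - (-11/4) = 1/2.
  m(H_2) = -3/4 - (-7/4) = 1.
  m(H_3) = 1/4 - (-1/4) = 1/2.
  m(H_4) = 7/4 - 5/4 = 1/2.
Summed: m(H) = 1/2 + 1 + 1/2 + 1/2 = 5/2.
So m(A \ H) = 8 - 5/2 = 11/2.

11/2


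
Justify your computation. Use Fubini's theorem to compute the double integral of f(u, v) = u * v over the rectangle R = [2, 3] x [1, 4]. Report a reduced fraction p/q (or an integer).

f(u, v) is a tensor product of a function of u and a function of v, and both factors are bounded continuous (hence Lebesgue integrable) on the rectangle, so Fubini's theorem applies:
  integral_R f d(m x m) = (integral_a1^b1 u du) * (integral_a2^b2 v dv).
Inner integral in u: integral_{2}^{3} u du = (3^2 - 2^2)/2
  = 5/2.
Inner integral in v: integral_{1}^{4} v dv = (4^2 - 1^2)/2
  = 15/2.
Product: (5/2) * (15/2) = 75/4.

75/4


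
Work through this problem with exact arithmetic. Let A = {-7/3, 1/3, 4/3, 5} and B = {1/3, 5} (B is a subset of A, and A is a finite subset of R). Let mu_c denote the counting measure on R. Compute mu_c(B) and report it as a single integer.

Counting measure assigns mu_c(E) = |E| (number of elements) when E is finite.
B has 2 element(s), so mu_c(B) = 2.

2


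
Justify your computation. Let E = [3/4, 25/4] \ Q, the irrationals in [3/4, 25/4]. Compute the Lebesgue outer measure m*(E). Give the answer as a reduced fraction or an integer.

The interval I = [3/4, 25/4] has m(I) = 25/4 - 3/4 = 11/2 (endpoints are measure-zero, so open/closed/half-open agree). Write I = (I cap Q) u (I \ Q). The rationals in I are countable, so m*(I cap Q) = 0 (cover each rational by intervals whose total length is arbitrarily small). By countable subadditivity m*(I) <= m*(I cap Q) + m*(I \ Q), hence m*(I \ Q) >= m(I) = 11/2. The reverse inequality m*(I \ Q) <= m*(I) = 11/2 is trivial since (I \ Q) is a subset of I. Therefore m*(I \ Q) = 11/2.

11/2


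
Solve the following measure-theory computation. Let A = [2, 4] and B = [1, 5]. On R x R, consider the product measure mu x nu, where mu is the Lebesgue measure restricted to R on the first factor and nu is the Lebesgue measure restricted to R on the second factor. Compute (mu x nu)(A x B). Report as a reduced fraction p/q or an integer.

For a measurable rectangle A x B, the product measure satisfies
  (mu x nu)(A x B) = mu(A) * nu(B).
  mu(A) = 2.
  nu(B) = 4.
  (mu x nu)(A x B) = 2 * 4 = 8.

8


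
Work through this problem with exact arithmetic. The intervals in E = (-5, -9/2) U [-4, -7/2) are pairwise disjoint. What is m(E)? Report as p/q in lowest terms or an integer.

For pairwise disjoint intervals, m(union_i I_i) = sum_i m(I_i),
and m is invariant under swapping open/closed endpoints (single points have measure 0).
So m(E) = sum_i (b_i - a_i).
  I_1 has length -9/2 - (-5) = 1/2.
  I_2 has length -7/2 - (-4) = 1/2.
Summing:
  m(E) = 1/2 + 1/2 = 1.

1


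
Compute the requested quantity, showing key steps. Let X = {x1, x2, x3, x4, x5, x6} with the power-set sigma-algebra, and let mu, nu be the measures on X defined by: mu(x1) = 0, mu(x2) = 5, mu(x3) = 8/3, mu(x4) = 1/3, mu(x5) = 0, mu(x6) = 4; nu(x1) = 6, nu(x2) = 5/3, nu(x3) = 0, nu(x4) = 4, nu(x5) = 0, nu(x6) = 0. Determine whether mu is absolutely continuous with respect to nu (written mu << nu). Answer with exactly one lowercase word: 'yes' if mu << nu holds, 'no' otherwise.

mu << nu means: every nu-null measurable set is also mu-null; equivalently, for every atom x, if nu({x}) = 0 then mu({x}) = 0.
Checking each atom:
  x1: nu = 6 > 0 -> no constraint.
  x2: nu = 5/3 > 0 -> no constraint.
  x3: nu = 0, mu = 8/3 > 0 -> violates mu << nu.
  x4: nu = 4 > 0 -> no constraint.
  x5: nu = 0, mu = 0 -> consistent with mu << nu.
  x6: nu = 0, mu = 4 > 0 -> violates mu << nu.
The atom(s) x3, x6 violate the condition (nu = 0 but mu > 0). Therefore mu is NOT absolutely continuous w.r.t. nu.

no


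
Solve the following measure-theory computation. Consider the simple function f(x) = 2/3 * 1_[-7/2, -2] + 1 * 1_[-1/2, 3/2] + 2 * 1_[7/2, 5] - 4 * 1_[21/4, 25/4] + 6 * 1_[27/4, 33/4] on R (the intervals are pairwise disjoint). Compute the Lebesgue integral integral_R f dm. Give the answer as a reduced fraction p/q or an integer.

For a simple function f = sum_i c_i * 1_{A_i} with disjoint A_i,
  integral f dm = sum_i c_i * m(A_i).
Lengths of the A_i:
  m(A_1) = -2 - (-7/2) = 3/2.
  m(A_2) = 3/2 - (-1/2) = 2.
  m(A_3) = 5 - 7/2 = 3/2.
  m(A_4) = 25/4 - 21/4 = 1.
  m(A_5) = 33/4 - 27/4 = 3/2.
Contributions c_i * m(A_i):
  (2/3) * (3/2) = 1.
  (1) * (2) = 2.
  (2) * (3/2) = 3.
  (-4) * (1) = -4.
  (6) * (3/2) = 9.
Total: 1 + 2 + 3 - 4 + 9 = 11.

11


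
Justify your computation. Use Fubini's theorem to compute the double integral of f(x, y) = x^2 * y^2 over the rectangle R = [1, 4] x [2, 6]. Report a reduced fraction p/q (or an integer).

f(x, y) is a tensor product of a function of x and a function of y, and both factors are bounded continuous (hence Lebesgue integrable) on the rectangle, so Fubini's theorem applies:
  integral_R f d(m x m) = (integral_a1^b1 x^2 dx) * (integral_a2^b2 y^2 dy).
Inner integral in x: integral_{1}^{4} x^2 dx = (4^3 - 1^3)/3
  = 21.
Inner integral in y: integral_{2}^{6} y^2 dy = (6^3 - 2^3)/3
  = 208/3.
Product: (21) * (208/3) = 1456.

1456


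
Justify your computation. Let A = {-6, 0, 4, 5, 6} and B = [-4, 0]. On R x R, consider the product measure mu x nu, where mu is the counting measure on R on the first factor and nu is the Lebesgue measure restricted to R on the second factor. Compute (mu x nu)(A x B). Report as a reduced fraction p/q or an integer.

For a measurable rectangle A x B, the product measure satisfies
  (mu x nu)(A x B) = mu(A) * nu(B).
  mu(A) = 5.
  nu(B) = 4.
  (mu x nu)(A x B) = 5 * 4 = 20.

20


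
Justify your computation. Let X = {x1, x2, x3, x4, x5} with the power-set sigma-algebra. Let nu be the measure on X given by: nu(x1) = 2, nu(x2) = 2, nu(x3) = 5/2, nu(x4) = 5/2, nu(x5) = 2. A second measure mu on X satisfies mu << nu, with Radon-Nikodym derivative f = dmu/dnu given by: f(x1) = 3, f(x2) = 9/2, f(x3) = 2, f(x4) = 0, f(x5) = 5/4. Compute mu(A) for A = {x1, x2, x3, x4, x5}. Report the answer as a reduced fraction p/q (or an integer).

By the defining property of the Radon-Nikodym derivative, for every measurable set A,
  mu(A) = integral_A f dnu.
Since nu is a discrete measure concentrated on the atoms of X, the integral over A reduces to the sum
  mu(A) = sum_{x in A} f(x) * nu({x}).
Computing each term:
  x1: f(x1) * nu(x1) = 3 * 2 = 6.
  x2: f(x2) * nu(x2) = 9/2 * 2 = 9.
  x3: f(x3) * nu(x3) = 2 * 5/2 = 5.
  x4: f(x4) * nu(x4) = 0 * 5/2 = 0.
  x5: f(x5) * nu(x5) = 5/4 * 2 = 5/2.
Summing: mu(A) = 6 + 9 + 5 + 0 + 5/2 = 45/2.

45/2


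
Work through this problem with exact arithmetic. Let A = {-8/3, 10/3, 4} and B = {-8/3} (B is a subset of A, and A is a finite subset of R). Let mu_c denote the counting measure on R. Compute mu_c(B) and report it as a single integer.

Counting measure assigns mu_c(E) = |E| (number of elements) when E is finite.
B has 1 element(s), so mu_c(B) = 1.

1


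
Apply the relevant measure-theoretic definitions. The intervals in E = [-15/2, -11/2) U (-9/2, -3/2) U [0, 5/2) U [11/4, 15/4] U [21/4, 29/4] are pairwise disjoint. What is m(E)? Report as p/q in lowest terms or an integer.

For pairwise disjoint intervals, m(union_i I_i) = sum_i m(I_i),
and m is invariant under swapping open/closed endpoints (single points have measure 0).
So m(E) = sum_i (b_i - a_i).
  I_1 has length -11/2 - (-15/2) = 2.
  I_2 has length -3/2 - (-9/2) = 3.
  I_3 has length 5/2 - 0 = 5/2.
  I_4 has length 15/4 - 11/4 = 1.
  I_5 has length 29/4 - 21/4 = 2.
Summing:
  m(E) = 2 + 3 + 5/2 + 1 + 2 = 21/2.

21/2


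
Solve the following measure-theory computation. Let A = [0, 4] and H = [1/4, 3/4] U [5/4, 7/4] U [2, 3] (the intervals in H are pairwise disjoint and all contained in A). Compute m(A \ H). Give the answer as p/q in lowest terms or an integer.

The ambient interval has length m(A) = 4 - 0 = 4.
Since the holes are disjoint and sit inside A, by finite additivity
  m(H) = sum_i (b_i - a_i), and m(A \ H) = m(A) - m(H).
Computing the hole measures:
  m(H_1) = 3/4 - 1/4 = 1/2.
  m(H_2) = 7/4 - 5/4 = 1/2.
  m(H_3) = 3 - 2 = 1.
Summed: m(H) = 1/2 + 1/2 + 1 = 2.
So m(A \ H) = 4 - 2 = 2.

2


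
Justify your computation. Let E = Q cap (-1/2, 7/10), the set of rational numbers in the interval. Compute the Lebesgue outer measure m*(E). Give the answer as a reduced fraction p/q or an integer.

Q cap (-1/2, 7/10) is countable; list its elements as q_1, q_2, ... . Fix eps > 0 and cover the k-th point by an interval of length eps * 2^(-k). The cover has total length eps * sum_{k>=1} 2^(-k) = eps, so by definition of outer measure m*(Q cap (-1/2, 7/10)) <= eps. Since eps was arbitrary and m* >= 0, the outer measure is 0.

0


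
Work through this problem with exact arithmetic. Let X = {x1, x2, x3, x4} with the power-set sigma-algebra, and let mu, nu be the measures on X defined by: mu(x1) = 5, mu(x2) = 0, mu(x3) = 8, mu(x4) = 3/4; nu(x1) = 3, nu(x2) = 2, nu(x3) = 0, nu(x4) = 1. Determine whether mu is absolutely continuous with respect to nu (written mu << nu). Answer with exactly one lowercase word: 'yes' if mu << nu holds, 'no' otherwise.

mu << nu means: every nu-null measurable set is also mu-null; equivalently, for every atom x, if nu({x}) = 0 then mu({x}) = 0.
Checking each atom:
  x1: nu = 3 > 0 -> no constraint.
  x2: nu = 2 > 0 -> no constraint.
  x3: nu = 0, mu = 8 > 0 -> violates mu << nu.
  x4: nu = 1 > 0 -> no constraint.
The atom(s) x3 violate the condition (nu = 0 but mu > 0). Therefore mu is NOT absolutely continuous w.r.t. nu.

no


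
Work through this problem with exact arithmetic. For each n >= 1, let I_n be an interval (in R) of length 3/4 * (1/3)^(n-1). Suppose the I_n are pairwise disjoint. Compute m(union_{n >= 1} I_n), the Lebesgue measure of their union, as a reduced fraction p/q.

By countable additivity of the Lebesgue measure on pairwise disjoint measurable sets,
  m(union_{n >= 1} I_n) = sum_{n >= 1} m(I_n) = sum_{n >= 1} a * r^(n-1),
  with a = 3/4 and r = 1/3.
Since 0 < r = 1/3 < 1, the geometric series converges:
  sum_{n >= 1} a * r^(n-1) = a / (1 - r).
  = 3/4 / (1 - 1/3)
  = 3/4 / (2/3)
  = 9/8.

9/8


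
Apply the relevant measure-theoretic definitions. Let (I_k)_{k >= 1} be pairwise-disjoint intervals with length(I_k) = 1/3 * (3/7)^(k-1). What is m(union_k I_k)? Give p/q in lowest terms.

By countable additivity of the Lebesgue measure on pairwise disjoint measurable sets,
  m(union_{k >= 1} I_k) = sum_{k >= 1} m(I_k) = sum_{k >= 1} a * r^(k-1),
  with a = 1/3 and r = 3/7.
Since 0 < r = 3/7 < 1, the geometric series converges:
  sum_{k >= 1} a * r^(k-1) = a / (1 - r).
  = 1/3 / (1 - 3/7)
  = 1/3 / (4/7)
  = 7/12.

7/12


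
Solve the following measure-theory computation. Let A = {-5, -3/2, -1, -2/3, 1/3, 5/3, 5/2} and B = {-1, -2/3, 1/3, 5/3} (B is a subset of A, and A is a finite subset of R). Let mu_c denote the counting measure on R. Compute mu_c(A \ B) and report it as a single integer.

Counting measure assigns mu_c(E) = |E| (number of elements) when E is finite. For B subset A, A \ B is the set of elements of A not in B, so |A \ B| = |A| - |B|.
|A| = 7, |B| = 4, so mu_c(A \ B) = 7 - 4 = 3.

3


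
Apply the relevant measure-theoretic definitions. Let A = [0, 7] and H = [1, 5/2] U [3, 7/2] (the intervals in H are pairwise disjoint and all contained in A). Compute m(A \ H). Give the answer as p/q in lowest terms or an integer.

The ambient interval has length m(A) = 7 - 0 = 7.
Since the holes are disjoint and sit inside A, by finite additivity
  m(H) = sum_i (b_i - a_i), and m(A \ H) = m(A) - m(H).
Computing the hole measures:
  m(H_1) = 5/2 - 1 = 3/2.
  m(H_2) = 7/2 - 3 = 1/2.
Summed: m(H) = 3/2 + 1/2 = 2.
So m(A \ H) = 7 - 2 = 5.

5


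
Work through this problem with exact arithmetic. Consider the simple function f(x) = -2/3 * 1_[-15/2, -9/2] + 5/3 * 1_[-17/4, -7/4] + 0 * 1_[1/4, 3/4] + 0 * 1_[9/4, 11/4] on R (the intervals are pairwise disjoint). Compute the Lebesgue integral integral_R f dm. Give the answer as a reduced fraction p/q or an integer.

For a simple function f = sum_i c_i * 1_{A_i} with disjoint A_i,
  integral f dm = sum_i c_i * m(A_i).
Lengths of the A_i:
  m(A_1) = -9/2 - (-15/2) = 3.
  m(A_2) = -7/4 - (-17/4) = 5/2.
  m(A_3) = 3/4 - 1/4 = 1/2.
  m(A_4) = 11/4 - 9/4 = 1/2.
Contributions c_i * m(A_i):
  (-2/3) * (3) = -2.
  (5/3) * (5/2) = 25/6.
  (0) * (1/2) = 0.
  (0) * (1/2) = 0.
Total: -2 + 25/6 + 0 + 0 = 13/6.

13/6


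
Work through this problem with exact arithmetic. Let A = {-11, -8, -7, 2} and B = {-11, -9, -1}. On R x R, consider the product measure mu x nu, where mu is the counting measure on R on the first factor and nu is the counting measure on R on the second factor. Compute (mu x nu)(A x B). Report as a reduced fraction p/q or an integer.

For a measurable rectangle A x B, the product measure satisfies
  (mu x nu)(A x B) = mu(A) * nu(B).
  mu(A) = 4.
  nu(B) = 3.
  (mu x nu)(A x B) = 4 * 3 = 12.

12


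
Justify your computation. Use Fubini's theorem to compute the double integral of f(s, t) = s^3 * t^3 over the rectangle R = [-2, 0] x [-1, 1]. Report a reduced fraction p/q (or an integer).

f(s, t) is a tensor product of a function of s and a function of t, and both factors are bounded continuous (hence Lebesgue integrable) on the rectangle, so Fubini's theorem applies:
  integral_R f d(m x m) = (integral_a1^b1 s^3 ds) * (integral_a2^b2 t^3 dt).
Inner integral in s: integral_{-2}^{0} s^3 ds = (0^4 - (-2)^4)/4
  = -4.
Inner integral in t: integral_{-1}^{1} t^3 dt = (1^4 - (-1)^4)/4
  = 0.
Product: (-4) * (0) = 0.

0


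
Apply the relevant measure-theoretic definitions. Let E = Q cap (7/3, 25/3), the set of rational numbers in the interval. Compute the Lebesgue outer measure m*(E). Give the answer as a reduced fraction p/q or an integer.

E = Q cap (7/3, 25/3) is a subset of Q, which is countable. Enumerate Q = {q_1, q_2, ...}; for any eps > 0, cover q_k by the open interval (q_k - eps/2^(k+1), q_k + eps/2^(k+1)), of length eps/2^k. The total cover length is sum_{k>=1} eps/2^k = eps. Hence m*(E) <= m*(Q) <= eps for every eps > 0, and since outer measure is non-negative, m*(E) = 0.

0


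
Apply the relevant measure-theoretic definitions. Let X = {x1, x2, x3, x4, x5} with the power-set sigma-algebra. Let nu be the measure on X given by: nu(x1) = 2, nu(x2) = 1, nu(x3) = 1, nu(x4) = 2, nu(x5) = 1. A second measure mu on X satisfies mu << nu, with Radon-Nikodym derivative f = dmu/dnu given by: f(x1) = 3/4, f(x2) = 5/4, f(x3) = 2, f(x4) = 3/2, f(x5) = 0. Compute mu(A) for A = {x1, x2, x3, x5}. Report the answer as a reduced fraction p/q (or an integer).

By the defining property of the Radon-Nikodym derivative, for every measurable set A,
  mu(A) = integral_A f dnu.
Since nu is a discrete measure concentrated on the atoms of X, the integral over A reduces to the sum
  mu(A) = sum_{x in A} f(x) * nu({x}).
Computing each term:
  x1: f(x1) * nu(x1) = 3/4 * 2 = 3/2.
  x2: f(x2) * nu(x2) = 5/4 * 1 = 5/4.
  x3: f(x3) * nu(x3) = 2 * 1 = 2.
  x5: f(x5) * nu(x5) = 0 * 1 = 0.
Summing: mu(A) = 3/2 + 5/4 + 2 + 0 = 19/4.

19/4


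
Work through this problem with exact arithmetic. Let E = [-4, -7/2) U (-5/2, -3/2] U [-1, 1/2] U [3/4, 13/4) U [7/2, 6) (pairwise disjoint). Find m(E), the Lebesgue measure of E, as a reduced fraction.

For pairwise disjoint intervals, m(union_i I_i) = sum_i m(I_i),
and m is invariant under swapping open/closed endpoints (single points have measure 0).
So m(E) = sum_i (b_i - a_i).
  I_1 has length -7/2 - (-4) = 1/2.
  I_2 has length -3/2 - (-5/2) = 1.
  I_3 has length 1/2 - (-1) = 3/2.
  I_4 has length 13/4 - 3/4 = 5/2.
  I_5 has length 6 - 7/2 = 5/2.
Summing:
  m(E) = 1/2 + 1 + 3/2 + 5/2 + 5/2 = 8.

8


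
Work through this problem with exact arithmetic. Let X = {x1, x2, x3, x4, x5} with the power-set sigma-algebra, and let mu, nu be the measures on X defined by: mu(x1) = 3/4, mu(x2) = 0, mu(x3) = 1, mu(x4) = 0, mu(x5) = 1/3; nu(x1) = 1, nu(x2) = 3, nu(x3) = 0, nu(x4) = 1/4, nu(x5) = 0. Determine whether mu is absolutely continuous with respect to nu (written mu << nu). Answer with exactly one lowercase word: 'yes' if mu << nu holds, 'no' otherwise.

mu << nu means: every nu-null measurable set is also mu-null; equivalently, for every atom x, if nu({x}) = 0 then mu({x}) = 0.
Checking each atom:
  x1: nu = 1 > 0 -> no constraint.
  x2: nu = 3 > 0 -> no constraint.
  x3: nu = 0, mu = 1 > 0 -> violates mu << nu.
  x4: nu = 1/4 > 0 -> no constraint.
  x5: nu = 0, mu = 1/3 > 0 -> violates mu << nu.
The atom(s) x3, x5 violate the condition (nu = 0 but mu > 0). Therefore mu is NOT absolutely continuous w.r.t. nu.

no


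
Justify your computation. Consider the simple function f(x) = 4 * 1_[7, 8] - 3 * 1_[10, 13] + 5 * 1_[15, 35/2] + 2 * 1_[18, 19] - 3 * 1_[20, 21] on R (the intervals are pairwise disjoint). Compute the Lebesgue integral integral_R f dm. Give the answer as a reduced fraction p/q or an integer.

For a simple function f = sum_i c_i * 1_{A_i} with disjoint A_i,
  integral f dm = sum_i c_i * m(A_i).
Lengths of the A_i:
  m(A_1) = 8 - 7 = 1.
  m(A_2) = 13 - 10 = 3.
  m(A_3) = 35/2 - 15 = 5/2.
  m(A_4) = 19 - 18 = 1.
  m(A_5) = 21 - 20 = 1.
Contributions c_i * m(A_i):
  (4) * (1) = 4.
  (-3) * (3) = -9.
  (5) * (5/2) = 25/2.
  (2) * (1) = 2.
  (-3) * (1) = -3.
Total: 4 - 9 + 25/2 + 2 - 3 = 13/2.

13/2


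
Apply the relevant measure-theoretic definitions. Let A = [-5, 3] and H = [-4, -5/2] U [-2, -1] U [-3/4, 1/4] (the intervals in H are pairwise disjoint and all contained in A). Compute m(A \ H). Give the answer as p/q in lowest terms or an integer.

The ambient interval has length m(A) = 3 - (-5) = 8.
Since the holes are disjoint and sit inside A, by finite additivity
  m(H) = sum_i (b_i - a_i), and m(A \ H) = m(A) - m(H).
Computing the hole measures:
  m(H_1) = -5/2 - (-4) = 3/2.
  m(H_2) = -1 - (-2) = 1.
  m(H_3) = 1/4 - (-3/4) = 1.
Summed: m(H) = 3/2 + 1 + 1 = 7/2.
So m(A \ H) = 8 - 7/2 = 9/2.

9/2


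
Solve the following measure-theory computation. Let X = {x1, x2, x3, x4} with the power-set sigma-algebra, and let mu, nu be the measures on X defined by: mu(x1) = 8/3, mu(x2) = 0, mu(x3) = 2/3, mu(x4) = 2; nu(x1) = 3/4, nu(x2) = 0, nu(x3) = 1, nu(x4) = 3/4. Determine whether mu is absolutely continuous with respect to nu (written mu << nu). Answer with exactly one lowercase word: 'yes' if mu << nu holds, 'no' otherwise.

mu << nu means: every nu-null measurable set is also mu-null; equivalently, for every atom x, if nu({x}) = 0 then mu({x}) = 0.
Checking each atom:
  x1: nu = 3/4 > 0 -> no constraint.
  x2: nu = 0, mu = 0 -> consistent with mu << nu.
  x3: nu = 1 > 0 -> no constraint.
  x4: nu = 3/4 > 0 -> no constraint.
No atom violates the condition. Therefore mu << nu.

yes


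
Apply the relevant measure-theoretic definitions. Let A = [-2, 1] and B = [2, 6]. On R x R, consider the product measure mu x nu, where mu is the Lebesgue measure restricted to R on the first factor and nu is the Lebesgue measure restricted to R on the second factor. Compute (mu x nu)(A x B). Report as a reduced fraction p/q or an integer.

For a measurable rectangle A x B, the product measure satisfies
  (mu x nu)(A x B) = mu(A) * nu(B).
  mu(A) = 3.
  nu(B) = 4.
  (mu x nu)(A x B) = 3 * 4 = 12.

12


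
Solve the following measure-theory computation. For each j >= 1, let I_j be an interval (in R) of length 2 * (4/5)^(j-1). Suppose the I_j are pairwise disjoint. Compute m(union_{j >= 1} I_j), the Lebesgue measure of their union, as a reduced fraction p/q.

By countable additivity of the Lebesgue measure on pairwise disjoint measurable sets,
  m(union_{j >= 1} I_j) = sum_{j >= 1} m(I_j) = sum_{j >= 1} a * r^(j-1),
  with a = 2 and r = 4/5.
Since 0 < r = 4/5 < 1, the geometric series converges:
  sum_{j >= 1} a * r^(j-1) = a / (1 - r).
  = 2 / (1 - 4/5)
  = 2 / (1/5)
  = 10.

10


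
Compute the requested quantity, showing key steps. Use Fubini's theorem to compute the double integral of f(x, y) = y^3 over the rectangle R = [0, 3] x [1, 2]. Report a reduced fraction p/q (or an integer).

f(x, y) is a tensor product of a function of x and a function of y, and both factors are bounded continuous (hence Lebesgue integrable) on the rectangle, so Fubini's theorem applies:
  integral_R f d(m x m) = (integral_a1^b1 1 dx) * (integral_a2^b2 y^3 dy).
Inner integral in x: integral_{0}^{3} 1 dx = (3^1 - 0^1)/1
  = 3.
Inner integral in y: integral_{1}^{2} y^3 dy = (2^4 - 1^4)/4
  = 15/4.
Product: (3) * (15/4) = 45/4.

45/4


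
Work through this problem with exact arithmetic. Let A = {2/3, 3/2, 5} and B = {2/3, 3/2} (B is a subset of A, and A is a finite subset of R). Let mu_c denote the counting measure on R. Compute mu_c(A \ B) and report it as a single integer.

Counting measure assigns mu_c(E) = |E| (number of elements) when E is finite. For B subset A, A \ B is the set of elements of A not in B, so |A \ B| = |A| - |B|.
|A| = 3, |B| = 2, so mu_c(A \ B) = 3 - 2 = 1.

1


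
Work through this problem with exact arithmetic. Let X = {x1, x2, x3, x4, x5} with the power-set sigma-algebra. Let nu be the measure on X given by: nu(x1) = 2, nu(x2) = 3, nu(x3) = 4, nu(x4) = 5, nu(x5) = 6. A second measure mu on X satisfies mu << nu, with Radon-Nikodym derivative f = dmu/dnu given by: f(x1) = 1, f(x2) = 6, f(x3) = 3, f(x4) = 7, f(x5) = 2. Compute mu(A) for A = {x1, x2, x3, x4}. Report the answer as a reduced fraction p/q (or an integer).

By the defining property of the Radon-Nikodym derivative, for every measurable set A,
  mu(A) = integral_A f dnu.
Since nu is a discrete measure concentrated on the atoms of X, the integral over A reduces to the sum
  mu(A) = sum_{x in A} f(x) * nu({x}).
Computing each term:
  x1: f(x1) * nu(x1) = 1 * 2 = 2.
  x2: f(x2) * nu(x2) = 6 * 3 = 18.
  x3: f(x3) * nu(x3) = 3 * 4 = 12.
  x4: f(x4) * nu(x4) = 7 * 5 = 35.
Summing: mu(A) = 2 + 18 + 12 + 35 = 67.

67


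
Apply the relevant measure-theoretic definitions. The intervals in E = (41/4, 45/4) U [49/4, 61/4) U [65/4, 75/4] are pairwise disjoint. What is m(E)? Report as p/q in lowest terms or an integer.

For pairwise disjoint intervals, m(union_i I_i) = sum_i m(I_i),
and m is invariant under swapping open/closed endpoints (single points have measure 0).
So m(E) = sum_i (b_i - a_i).
  I_1 has length 45/4 - 41/4 = 1.
  I_2 has length 61/4 - 49/4 = 3.
  I_3 has length 75/4 - 65/4 = 5/2.
Summing:
  m(E) = 1 + 3 + 5/2 = 13/2.

13/2


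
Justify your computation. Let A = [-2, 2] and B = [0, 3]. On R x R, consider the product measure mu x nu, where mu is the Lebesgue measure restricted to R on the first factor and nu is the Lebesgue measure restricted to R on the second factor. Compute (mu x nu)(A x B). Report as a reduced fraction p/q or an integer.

For a measurable rectangle A x B, the product measure satisfies
  (mu x nu)(A x B) = mu(A) * nu(B).
  mu(A) = 4.
  nu(B) = 3.
  (mu x nu)(A x B) = 4 * 3 = 12.

12


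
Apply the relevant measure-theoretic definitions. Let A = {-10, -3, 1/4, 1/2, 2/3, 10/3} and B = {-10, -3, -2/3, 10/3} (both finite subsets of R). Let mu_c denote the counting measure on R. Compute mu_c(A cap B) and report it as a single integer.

Counting measure on a finite set equals cardinality. mu_c(A cap B) = |A cap B| (elements appearing in both).
Enumerating the elements of A that also lie in B gives 3 element(s).
So mu_c(A cap B) = 3.

3


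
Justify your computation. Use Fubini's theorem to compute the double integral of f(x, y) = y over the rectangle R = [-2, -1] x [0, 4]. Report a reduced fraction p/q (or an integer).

f(x, y) is a tensor product of a function of x and a function of y, and both factors are bounded continuous (hence Lebesgue integrable) on the rectangle, so Fubini's theorem applies:
  integral_R f d(m x m) = (integral_a1^b1 1 dx) * (integral_a2^b2 y dy).
Inner integral in x: integral_{-2}^{-1} 1 dx = ((-1)^1 - (-2)^1)/1
  = 1.
Inner integral in y: integral_{0}^{4} y dy = (4^2 - 0^2)/2
  = 8.
Product: (1) * (8) = 8.

8


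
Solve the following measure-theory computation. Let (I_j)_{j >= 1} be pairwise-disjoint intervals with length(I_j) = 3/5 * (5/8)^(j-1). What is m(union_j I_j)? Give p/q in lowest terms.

By countable additivity of the Lebesgue measure on pairwise disjoint measurable sets,
  m(union_{j >= 1} I_j) = sum_{j >= 1} m(I_j) = sum_{j >= 1} a * r^(j-1),
  with a = 3/5 and r = 5/8.
Since 0 < r = 5/8 < 1, the geometric series converges:
  sum_{j >= 1} a * r^(j-1) = a / (1 - r).
  = 3/5 / (1 - 5/8)
  = 3/5 / (3/8)
  = 8/5.

8/5


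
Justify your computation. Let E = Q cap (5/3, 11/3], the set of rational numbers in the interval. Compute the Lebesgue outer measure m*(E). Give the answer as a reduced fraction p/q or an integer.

The set Q cap (5/3, 11/3] is countable (a subset of the countable set Q). Lebesgue outer measure of any countable set is 0: each singleton {q} has m*({q}) = 0, and by countable subadditivity m*(union_k {q_k}) <= sum_k m*({q_k}) = sum_k 0 = 0. The reverse inequality m*(E) >= 0 is automatic. So m*(Q cap (5/3, 11/3]) = 0.

0


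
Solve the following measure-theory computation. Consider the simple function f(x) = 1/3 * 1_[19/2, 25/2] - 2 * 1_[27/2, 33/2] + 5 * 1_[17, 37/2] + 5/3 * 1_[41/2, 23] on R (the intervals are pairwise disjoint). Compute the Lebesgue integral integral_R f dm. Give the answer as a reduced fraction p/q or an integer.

For a simple function f = sum_i c_i * 1_{A_i} with disjoint A_i,
  integral f dm = sum_i c_i * m(A_i).
Lengths of the A_i:
  m(A_1) = 25/2 - 19/2 = 3.
  m(A_2) = 33/2 - 27/2 = 3.
  m(A_3) = 37/2 - 17 = 3/2.
  m(A_4) = 23 - 41/2 = 5/2.
Contributions c_i * m(A_i):
  (1/3) * (3) = 1.
  (-2) * (3) = -6.
  (5) * (3/2) = 15/2.
  (5/3) * (5/2) = 25/6.
Total: 1 - 6 + 15/2 + 25/6 = 20/3.

20/3


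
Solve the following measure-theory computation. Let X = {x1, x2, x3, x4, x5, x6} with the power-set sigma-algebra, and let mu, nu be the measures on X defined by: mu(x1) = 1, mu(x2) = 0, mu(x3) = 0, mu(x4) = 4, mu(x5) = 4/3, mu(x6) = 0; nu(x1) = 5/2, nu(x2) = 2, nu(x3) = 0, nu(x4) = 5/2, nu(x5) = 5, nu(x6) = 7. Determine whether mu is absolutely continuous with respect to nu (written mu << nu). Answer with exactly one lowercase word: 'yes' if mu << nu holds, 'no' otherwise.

mu << nu means: every nu-null measurable set is also mu-null; equivalently, for every atom x, if nu({x}) = 0 then mu({x}) = 0.
Checking each atom:
  x1: nu = 5/2 > 0 -> no constraint.
  x2: nu = 2 > 0 -> no constraint.
  x3: nu = 0, mu = 0 -> consistent with mu << nu.
  x4: nu = 5/2 > 0 -> no constraint.
  x5: nu = 5 > 0 -> no constraint.
  x6: nu = 7 > 0 -> no constraint.
No atom violates the condition. Therefore mu << nu.

yes


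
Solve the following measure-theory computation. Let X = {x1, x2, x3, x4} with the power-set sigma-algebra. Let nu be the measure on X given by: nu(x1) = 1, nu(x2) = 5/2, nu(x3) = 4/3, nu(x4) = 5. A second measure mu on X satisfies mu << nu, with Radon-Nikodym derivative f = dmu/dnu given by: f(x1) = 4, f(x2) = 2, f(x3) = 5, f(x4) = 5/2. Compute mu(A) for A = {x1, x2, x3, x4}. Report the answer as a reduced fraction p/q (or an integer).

By the defining property of the Radon-Nikodym derivative, for every measurable set A,
  mu(A) = integral_A f dnu.
Since nu is a discrete measure concentrated on the atoms of X, the integral over A reduces to the sum
  mu(A) = sum_{x in A} f(x) * nu({x}).
Computing each term:
  x1: f(x1) * nu(x1) = 4 * 1 = 4.
  x2: f(x2) * nu(x2) = 2 * 5/2 = 5.
  x3: f(x3) * nu(x3) = 5 * 4/3 = 20/3.
  x4: f(x4) * nu(x4) = 5/2 * 5 = 25/2.
Summing: mu(A) = 4 + 5 + 20/3 + 25/2 = 169/6.

169/6


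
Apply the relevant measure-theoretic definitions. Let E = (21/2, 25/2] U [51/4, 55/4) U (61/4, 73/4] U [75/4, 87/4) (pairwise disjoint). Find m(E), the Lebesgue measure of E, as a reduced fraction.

For pairwise disjoint intervals, m(union_i I_i) = sum_i m(I_i),
and m is invariant under swapping open/closed endpoints (single points have measure 0).
So m(E) = sum_i (b_i - a_i).
  I_1 has length 25/2 - 21/2 = 2.
  I_2 has length 55/4 - 51/4 = 1.
  I_3 has length 73/4 - 61/4 = 3.
  I_4 has length 87/4 - 75/4 = 3.
Summing:
  m(E) = 2 + 1 + 3 + 3 = 9.

9


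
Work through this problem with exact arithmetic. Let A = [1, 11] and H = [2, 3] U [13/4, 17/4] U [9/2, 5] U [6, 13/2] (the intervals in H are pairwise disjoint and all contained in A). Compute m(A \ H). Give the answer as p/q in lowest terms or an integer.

The ambient interval has length m(A) = 11 - 1 = 10.
Since the holes are disjoint and sit inside A, by finite additivity
  m(H) = sum_i (b_i - a_i), and m(A \ H) = m(A) - m(H).
Computing the hole measures:
  m(H_1) = 3 - 2 = 1.
  m(H_2) = 17/4 - 13/4 = 1.
  m(H_3) = 5 - 9/2 = 1/2.
  m(H_4) = 13/2 - 6 = 1/2.
Summed: m(H) = 1 + 1 + 1/2 + 1/2 = 3.
So m(A \ H) = 10 - 3 = 7.

7


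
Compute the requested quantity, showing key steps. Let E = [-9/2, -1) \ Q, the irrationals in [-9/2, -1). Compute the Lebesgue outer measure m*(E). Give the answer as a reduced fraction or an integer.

The interval I = [-9/2, -1) has m(I) = -1 - (-9/2) = 7/2 (endpoints are measure-zero, so open/closed/half-open agree). Write I = (I cap Q) u (I \ Q). The rationals in I are countable, so m*(I cap Q) = 0 (cover each rational by intervals whose total length is arbitrarily small). By countable subadditivity m*(I) <= m*(I cap Q) + m*(I \ Q), hence m*(I \ Q) >= m(I) = 7/2. The reverse inequality m*(I \ Q) <= m*(I) = 7/2 is trivial since (I \ Q) is a subset of I. Therefore m*(I \ Q) = 7/2.

7/2
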